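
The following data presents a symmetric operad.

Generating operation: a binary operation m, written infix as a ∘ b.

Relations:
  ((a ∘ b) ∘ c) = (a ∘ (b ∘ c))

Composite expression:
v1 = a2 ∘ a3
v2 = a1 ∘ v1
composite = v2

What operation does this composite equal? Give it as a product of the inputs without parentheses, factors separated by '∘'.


a1 ∘ a2 ∘ a3

Associativity of m dissolves the nesting; only the a-input order survives.
(a2 ∘ a3) unparenthesizes to a2 ∘ a3
(a1 ∘ (a2 ∘ a3)) unparenthesizes to a1 ∘ a2 ∘ a3


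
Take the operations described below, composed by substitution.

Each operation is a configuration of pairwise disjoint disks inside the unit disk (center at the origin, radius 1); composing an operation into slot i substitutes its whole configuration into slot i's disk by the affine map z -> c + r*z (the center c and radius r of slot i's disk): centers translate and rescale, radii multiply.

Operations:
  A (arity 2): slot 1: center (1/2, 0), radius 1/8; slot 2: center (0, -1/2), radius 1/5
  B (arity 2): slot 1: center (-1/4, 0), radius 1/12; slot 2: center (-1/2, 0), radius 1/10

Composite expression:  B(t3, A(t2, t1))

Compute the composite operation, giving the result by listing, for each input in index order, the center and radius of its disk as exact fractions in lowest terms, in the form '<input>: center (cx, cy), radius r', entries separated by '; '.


t1: center (-1/2, -1/20), radius 1/50; t2: center (-9/20, 0), radius 1/80; t3: center (-1/4, 0), radius 1/12

Nesting under B composes maps z -> c + r*z down each t-path.
input t3: composing its 1 substitution step yields center (-1/4, 0), radius 1/12
input t2: composing its 2 substitution steps yields center (-9/20, 0), radius 1/80
input t1: composing its 2 substitution steps yields center (-1/2, -1/20), radius 1/50


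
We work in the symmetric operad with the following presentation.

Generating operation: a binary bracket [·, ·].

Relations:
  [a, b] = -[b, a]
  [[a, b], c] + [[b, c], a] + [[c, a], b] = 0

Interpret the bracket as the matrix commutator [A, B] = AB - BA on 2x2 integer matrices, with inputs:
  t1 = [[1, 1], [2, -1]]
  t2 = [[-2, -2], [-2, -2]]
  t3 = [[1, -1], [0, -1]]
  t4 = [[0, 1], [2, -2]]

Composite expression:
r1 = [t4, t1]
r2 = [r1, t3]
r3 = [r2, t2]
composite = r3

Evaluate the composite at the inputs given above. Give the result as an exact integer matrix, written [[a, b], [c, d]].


[[0, 0], [0, 0]]

[t4, t1] = [[0, 0], [0, 0]]
[[t4, t1], t3] = [[0, 0], [0, 0]]
[[[t4, t1], t3], t2] = [[0, 0], [0, 0]]


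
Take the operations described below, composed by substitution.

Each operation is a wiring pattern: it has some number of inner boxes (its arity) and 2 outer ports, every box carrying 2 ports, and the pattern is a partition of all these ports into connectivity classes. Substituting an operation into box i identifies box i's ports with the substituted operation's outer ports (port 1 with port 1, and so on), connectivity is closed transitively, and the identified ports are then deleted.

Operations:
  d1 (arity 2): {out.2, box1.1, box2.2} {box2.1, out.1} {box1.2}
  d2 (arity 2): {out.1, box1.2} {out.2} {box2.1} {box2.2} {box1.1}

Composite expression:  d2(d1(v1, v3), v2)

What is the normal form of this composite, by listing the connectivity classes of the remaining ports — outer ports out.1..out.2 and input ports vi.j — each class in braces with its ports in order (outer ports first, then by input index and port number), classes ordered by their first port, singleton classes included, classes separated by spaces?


{out.1, v1.1, v3.2} {out.2} {v1.2} {v2.1} {v2.2} {v3.1}

Reachability decides: close wires over d2-identified ports.
composing d1 on (v1, v3), with out.j its own outer ports: {out.1, v3.1} {out.2, v1.1, v3.2} {v1.2}
composing d2 on (v1, v3, v2), with out.j its own outer ports: {out.1, v1.1, v3.2} {out.2} {v1.2} {v2.1} {v2.2} {v3.1}


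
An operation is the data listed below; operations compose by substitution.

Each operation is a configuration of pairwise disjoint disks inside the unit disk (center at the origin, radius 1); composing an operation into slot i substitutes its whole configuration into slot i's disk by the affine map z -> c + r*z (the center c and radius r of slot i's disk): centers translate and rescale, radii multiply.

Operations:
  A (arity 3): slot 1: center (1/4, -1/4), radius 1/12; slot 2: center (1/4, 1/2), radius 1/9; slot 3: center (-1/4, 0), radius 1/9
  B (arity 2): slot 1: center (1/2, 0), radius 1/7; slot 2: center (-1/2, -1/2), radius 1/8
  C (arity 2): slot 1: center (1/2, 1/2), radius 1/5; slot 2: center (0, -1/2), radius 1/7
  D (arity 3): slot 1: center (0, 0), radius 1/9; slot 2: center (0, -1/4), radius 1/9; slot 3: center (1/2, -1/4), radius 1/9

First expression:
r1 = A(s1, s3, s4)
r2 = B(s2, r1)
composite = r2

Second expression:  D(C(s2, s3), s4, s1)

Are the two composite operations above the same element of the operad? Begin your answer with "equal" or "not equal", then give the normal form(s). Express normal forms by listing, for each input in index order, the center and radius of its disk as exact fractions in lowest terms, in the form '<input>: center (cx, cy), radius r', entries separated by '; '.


The first expression, normalized: s1: center (-15/32, -17/32), radius 1/96; s2: center (1/2, 0), radius 1/7; s3: center (-15/32, -7/16), radius 1/72; s4: center (-17/32, -1/2), radius 1/72
The second expression, normalized: s1: center (1/2, -1/4), radius 1/9; s2: center (1/18, 1/18), radius 1/45; s3: center (0, -1/18), radius 1/63; s4: center (0, -1/4), radius 1/9
The forms do not match — not equal.

not equal — first s1: center (-15/32, -17/32), radius 1/96; s2: center (1/2, 0), radius 1/7; s3: center (-15/32, -7/16), radius 1/72; s4: center (-17/32, -1/2), radius 1/72, second s1: center (1/2, -1/4), radius 1/9; s2: center (1/18, 1/18), radius 1/45; s3: center (0, -1/18), radius 1/63; s4: center (0, -1/4), radius 1/9


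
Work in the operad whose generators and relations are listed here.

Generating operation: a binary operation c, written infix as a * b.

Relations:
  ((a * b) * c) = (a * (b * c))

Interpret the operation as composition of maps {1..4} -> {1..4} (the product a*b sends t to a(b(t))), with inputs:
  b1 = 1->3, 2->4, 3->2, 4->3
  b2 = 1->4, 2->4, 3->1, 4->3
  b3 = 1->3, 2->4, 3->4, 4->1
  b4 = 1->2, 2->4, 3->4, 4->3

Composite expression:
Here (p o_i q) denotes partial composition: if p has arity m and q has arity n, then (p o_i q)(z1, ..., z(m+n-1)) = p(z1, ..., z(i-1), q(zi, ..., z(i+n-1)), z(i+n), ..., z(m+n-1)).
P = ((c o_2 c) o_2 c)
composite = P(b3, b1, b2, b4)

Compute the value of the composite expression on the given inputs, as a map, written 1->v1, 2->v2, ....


(b1 * b2) = 1->3, 2->3, 3->3, 4->2
((b1 * b2) * b4) = 1->3, 2->2, 3->2, 4->3
(b3 * ((b1 * b2) * b4)) = 1->4, 2->4, 3->4, 4->4

1->4, 2->4, 3->4, 4->4


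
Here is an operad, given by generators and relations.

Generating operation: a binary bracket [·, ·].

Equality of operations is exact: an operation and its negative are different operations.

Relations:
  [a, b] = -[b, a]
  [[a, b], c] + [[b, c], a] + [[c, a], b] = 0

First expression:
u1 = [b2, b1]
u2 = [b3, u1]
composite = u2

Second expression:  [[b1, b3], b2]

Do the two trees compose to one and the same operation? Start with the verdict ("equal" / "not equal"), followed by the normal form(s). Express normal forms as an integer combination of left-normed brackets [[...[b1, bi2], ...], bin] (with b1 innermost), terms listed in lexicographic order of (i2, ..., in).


not equal — first [[b1, b2], b3], second [[b1, b3], b2]

The first expression reduces to [[b1, b2], b3]
The second expression reduces to [[b1, b3], b2]
Different reductions; not equal.


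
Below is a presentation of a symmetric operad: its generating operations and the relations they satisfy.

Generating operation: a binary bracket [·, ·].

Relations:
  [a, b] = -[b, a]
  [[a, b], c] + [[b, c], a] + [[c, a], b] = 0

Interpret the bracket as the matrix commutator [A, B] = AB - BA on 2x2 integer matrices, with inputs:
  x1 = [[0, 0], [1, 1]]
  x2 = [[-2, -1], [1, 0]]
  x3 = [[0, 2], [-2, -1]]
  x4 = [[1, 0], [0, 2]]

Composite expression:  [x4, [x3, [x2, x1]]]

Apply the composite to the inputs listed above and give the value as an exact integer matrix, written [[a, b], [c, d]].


[[0, -3], [3, 0]]

[x2, x1] = [[-1, -1], [1, 1]]
[x3, [x2, x1]] = [[0, 3], [3, 0]]
[x4, [x3, [x2, x1]]] = [[0, -3], [3, 0]]


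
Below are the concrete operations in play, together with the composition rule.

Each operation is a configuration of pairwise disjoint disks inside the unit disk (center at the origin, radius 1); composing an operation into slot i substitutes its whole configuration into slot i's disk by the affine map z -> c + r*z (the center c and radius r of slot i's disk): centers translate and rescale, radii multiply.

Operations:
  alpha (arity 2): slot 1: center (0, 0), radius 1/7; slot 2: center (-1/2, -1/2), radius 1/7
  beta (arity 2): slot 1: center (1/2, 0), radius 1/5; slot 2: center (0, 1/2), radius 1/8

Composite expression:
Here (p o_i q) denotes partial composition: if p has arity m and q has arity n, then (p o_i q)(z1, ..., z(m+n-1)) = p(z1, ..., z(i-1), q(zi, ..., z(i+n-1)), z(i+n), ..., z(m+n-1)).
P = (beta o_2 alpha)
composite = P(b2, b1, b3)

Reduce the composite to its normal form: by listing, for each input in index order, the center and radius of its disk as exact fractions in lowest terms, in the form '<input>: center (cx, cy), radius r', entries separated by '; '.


Below beta, radii multiply path by path; the b-disk centers shift.
input b2: applying the 1 nested substitution gives center (1/2, 0), radius 1/5
input b1: applying the 2 nested substitutions gives center (0, 1/2), radius 1/56
input b3: applying the 2 nested substitutions gives center (-1/16, 7/16), radius 1/56

b1: center (0, 1/2), radius 1/56; b2: center (1/2, 0), radius 1/5; b3: center (-1/16, 7/16), radius 1/56


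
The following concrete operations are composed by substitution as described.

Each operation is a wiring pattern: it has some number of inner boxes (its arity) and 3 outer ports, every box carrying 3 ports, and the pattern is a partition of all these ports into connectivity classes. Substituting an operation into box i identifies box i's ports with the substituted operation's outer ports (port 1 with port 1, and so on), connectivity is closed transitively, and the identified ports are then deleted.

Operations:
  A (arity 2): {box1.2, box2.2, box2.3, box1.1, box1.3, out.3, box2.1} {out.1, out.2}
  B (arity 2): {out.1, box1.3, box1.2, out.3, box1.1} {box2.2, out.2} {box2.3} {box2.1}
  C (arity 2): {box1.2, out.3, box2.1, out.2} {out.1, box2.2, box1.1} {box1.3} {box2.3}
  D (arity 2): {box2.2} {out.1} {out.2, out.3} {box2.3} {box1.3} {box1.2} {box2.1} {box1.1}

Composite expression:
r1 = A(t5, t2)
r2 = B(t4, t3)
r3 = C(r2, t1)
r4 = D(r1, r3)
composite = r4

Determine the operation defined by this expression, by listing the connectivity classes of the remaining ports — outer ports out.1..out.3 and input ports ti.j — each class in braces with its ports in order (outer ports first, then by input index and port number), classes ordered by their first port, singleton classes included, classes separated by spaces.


{out.1} {out.2, out.3} {t1.1, t3.2} {t1.2, t4.1, t4.2, t4.3} {t1.3} {t2.1, t2.2, t2.3, t5.1, t5.2, t5.3} {t3.1} {t3.3}


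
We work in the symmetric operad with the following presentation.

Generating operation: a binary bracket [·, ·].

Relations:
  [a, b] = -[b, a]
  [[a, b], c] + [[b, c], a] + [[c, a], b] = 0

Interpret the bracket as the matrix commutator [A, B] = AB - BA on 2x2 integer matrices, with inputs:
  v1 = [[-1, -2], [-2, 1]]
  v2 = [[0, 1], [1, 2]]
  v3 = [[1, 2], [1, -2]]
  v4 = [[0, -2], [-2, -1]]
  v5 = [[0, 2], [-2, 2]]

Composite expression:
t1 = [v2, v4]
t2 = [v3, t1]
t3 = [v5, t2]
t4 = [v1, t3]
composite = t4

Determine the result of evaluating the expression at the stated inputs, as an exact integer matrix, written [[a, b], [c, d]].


[[-72, 108], [-36, 72]]

[v2, v4] = [[0, 3], [-3, 0]]
[v3, [v2, v4]] = [[-9, 9], [9, 9]]
[v5, [v3, [v2, v4]]] = [[36, 18], [54, -36]]
[v1, [v5, [v3, [v2, v4]]]] = [[-72, 108], [-36, 72]]


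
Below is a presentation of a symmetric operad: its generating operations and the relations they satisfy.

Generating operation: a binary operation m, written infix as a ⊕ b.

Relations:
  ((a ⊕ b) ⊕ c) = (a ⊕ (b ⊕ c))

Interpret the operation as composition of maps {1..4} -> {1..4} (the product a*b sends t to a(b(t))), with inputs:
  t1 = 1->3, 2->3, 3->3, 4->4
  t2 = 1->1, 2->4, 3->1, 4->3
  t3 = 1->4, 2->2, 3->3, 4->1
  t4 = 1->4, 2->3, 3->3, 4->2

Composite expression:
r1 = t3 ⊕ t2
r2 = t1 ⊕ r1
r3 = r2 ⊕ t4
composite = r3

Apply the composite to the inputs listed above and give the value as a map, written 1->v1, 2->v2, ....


(t3 ⊕ t2) = 1->4, 2->1, 3->4, 4->3
(t1 ⊕ (t3 ⊕ t2)) = 1->4, 2->3, 3->4, 4->3
((t1 ⊕ (t3 ⊕ t2)) ⊕ t4) = 1->3, 2->4, 3->4, 4->3

1->3, 2->4, 3->4, 4->3


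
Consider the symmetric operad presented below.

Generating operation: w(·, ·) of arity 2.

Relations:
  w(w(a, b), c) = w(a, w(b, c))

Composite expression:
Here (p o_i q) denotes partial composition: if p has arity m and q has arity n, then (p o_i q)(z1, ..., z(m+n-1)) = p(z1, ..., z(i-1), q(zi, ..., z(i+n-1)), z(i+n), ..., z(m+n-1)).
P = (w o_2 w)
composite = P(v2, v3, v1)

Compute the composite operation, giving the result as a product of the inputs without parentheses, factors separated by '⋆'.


All parenthesizations of w agree; list the v-inputs left to right.
w(v3, v1) unparenthesizes to v3 ⋆ v1
w(v2, w(v3, v1)) unparenthesizes to v2 ⋆ v3 ⋆ v1

v2 ⋆ v3 ⋆ v1


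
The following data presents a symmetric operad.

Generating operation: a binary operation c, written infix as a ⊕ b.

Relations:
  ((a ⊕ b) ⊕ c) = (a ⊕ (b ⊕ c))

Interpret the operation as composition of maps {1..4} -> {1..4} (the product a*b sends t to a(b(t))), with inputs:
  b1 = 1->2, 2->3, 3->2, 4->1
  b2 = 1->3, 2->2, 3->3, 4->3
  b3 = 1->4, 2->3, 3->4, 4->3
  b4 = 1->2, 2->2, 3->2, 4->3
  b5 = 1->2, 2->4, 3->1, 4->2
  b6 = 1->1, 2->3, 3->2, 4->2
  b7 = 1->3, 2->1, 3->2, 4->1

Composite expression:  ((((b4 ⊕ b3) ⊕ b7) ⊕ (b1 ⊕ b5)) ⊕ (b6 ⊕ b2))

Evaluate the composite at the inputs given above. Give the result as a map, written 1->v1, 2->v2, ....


1->3, 2->3, 3->3, 4->3

(b4 ⊕ b3) = 1->3, 2->2, 3->3, 4->2
((b4 ⊕ b3) ⊕ b7) = 1->3, 2->3, 3->2, 4->3
(b1 ⊕ b5) = 1->3, 2->1, 3->2, 4->3
(((b4 ⊕ b3) ⊕ b7) ⊕ (b1 ⊕ b5)) = 1->2, 2->3, 3->3, 4->2
(b6 ⊕ b2) = 1->2, 2->3, 3->2, 4->2
((((b4 ⊕ b3) ⊕ b7) ⊕ (b1 ⊕ b5)) ⊕ (b6 ⊕ b2)) = 1->3, 2->3, 3->3, 4->3


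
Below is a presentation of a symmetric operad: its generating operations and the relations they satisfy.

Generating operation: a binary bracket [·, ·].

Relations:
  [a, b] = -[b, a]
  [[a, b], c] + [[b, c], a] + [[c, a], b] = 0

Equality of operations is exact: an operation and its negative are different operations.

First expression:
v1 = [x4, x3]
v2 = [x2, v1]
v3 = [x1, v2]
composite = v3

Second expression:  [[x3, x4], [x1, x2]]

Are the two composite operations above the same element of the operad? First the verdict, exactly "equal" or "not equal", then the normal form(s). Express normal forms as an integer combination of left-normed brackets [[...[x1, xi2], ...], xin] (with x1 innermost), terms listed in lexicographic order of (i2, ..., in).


The first expression reduces to -[[[x1, x2], x3], x4] + [[[x1, x2], x4], x3] + [[[x1, x3], x4], x2] - [[[x1, x4], x3], x2]
The second expression reduces to -[[[x1, x2], x3], x4] + [[[x1, x2], x4], x3]
Distinct normal forms: not equal.

not equal; first: -[[[x1, x2], x3], x4] + [[[x1, x2], x4], x3] + [[[x1, x3], x4], x2] - [[[x1, x4], x3], x2]; second: -[[[x1, x2], x3], x4] + [[[x1, x2], x4], x3]


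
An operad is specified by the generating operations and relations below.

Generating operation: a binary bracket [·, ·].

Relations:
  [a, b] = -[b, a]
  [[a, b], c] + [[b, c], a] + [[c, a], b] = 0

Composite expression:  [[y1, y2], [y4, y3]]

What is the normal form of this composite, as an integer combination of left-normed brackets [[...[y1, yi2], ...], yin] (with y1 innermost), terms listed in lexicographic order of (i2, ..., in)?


Antisymmetry and Jacobi reduce to y1-anchored left-normed brackets.
Composite bracket: [[y1, y2], [y4, y3]]
Full expansion: 8 signed words from ab - ba (2^3 = 8).
Words beginning with y1 determine it all:
  sign of y1y2y3y4 is -1, so it contributes -[[[y1, y2], y3], y4]
  sign of y1y2y4y3 is +1, so it contributes +[[[y1, y2], y4], y3]

-[[[y1, y2], y3], y4] + [[[y1, y2], y4], y3]


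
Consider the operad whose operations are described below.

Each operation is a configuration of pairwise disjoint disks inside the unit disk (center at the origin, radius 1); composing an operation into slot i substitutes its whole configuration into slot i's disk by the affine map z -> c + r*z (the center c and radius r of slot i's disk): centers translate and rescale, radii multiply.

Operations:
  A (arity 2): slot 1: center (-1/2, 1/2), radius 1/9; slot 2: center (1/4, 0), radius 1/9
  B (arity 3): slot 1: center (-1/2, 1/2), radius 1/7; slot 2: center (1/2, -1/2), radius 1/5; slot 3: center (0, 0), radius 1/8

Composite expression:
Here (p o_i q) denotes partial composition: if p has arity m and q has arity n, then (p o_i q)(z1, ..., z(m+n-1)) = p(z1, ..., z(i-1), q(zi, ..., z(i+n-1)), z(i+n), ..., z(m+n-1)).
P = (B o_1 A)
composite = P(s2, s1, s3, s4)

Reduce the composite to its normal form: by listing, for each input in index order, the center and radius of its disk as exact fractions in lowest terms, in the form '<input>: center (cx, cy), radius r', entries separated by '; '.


s1: center (-13/28, 1/2), radius 1/63; s2: center (-4/7, 4/7), radius 1/63; s3: center (1/2, -1/2), radius 1/5; s4: center (0, 0), radius 1/8

Each s-disk chains the slot maps above it in B; radii multiply.
for s2, the 2-step affine chain lands on center (-4/7, 4/7), radius 1/63
for s1, the 2-step affine chain lands on center (-13/28, 1/2), radius 1/63
for s3, the 1-step affine chain lands on center (1/2, -1/2), radius 1/5
for s4, the 1-step affine chain lands on center (0, 0), radius 1/8


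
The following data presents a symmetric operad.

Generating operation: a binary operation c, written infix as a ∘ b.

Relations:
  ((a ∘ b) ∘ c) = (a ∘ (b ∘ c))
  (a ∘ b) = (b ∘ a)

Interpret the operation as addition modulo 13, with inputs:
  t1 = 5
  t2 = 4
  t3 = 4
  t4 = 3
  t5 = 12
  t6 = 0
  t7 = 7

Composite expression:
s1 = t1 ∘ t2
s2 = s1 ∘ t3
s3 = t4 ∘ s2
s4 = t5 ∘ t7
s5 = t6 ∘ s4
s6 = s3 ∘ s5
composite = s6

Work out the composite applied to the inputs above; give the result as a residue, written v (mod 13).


(t1 ∘ t2) = 9
((t1 ∘ t2) ∘ t3) = 0
(t4 ∘ ((t1 ∘ t2) ∘ t3)) = 3
(t5 ∘ t7) = 6
(t6 ∘ (t5 ∘ t7)) = 6
((t4 ∘ ((t1 ∘ t2) ∘ t3)) ∘ (t6 ∘ (t5 ∘ t7))) = 9

9 (mod 13)


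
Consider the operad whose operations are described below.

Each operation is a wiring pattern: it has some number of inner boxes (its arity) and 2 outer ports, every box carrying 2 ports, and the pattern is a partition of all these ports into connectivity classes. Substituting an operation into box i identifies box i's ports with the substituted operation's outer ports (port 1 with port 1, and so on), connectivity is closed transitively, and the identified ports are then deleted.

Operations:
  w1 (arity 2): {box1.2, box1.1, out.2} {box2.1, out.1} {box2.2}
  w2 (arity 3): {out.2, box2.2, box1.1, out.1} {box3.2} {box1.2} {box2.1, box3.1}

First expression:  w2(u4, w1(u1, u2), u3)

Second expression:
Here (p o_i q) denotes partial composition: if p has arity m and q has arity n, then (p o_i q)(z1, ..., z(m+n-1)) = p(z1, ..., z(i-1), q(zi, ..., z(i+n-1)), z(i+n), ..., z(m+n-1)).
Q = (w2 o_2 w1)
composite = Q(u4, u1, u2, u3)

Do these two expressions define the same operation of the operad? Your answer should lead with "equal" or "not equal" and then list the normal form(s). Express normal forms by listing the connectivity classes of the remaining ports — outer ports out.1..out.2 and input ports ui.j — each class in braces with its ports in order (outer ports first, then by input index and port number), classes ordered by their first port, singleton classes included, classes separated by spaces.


equal; both compose to {out.1, out.2, u1.1, u1.2, u4.1} {u2.1, u3.1} {u2.2} {u3.2} {u4.2}

The first expression, normalized: {out.1, out.2, u1.1, u1.2, u4.1} {u2.1, u3.1} {u2.2} {u3.2} {u4.2}
The second expression, normalized: {out.1, out.2, u1.1, u1.2, u4.1} {u2.1, u3.1} {u2.2} {u3.2} {u4.2}
One common form — equal.


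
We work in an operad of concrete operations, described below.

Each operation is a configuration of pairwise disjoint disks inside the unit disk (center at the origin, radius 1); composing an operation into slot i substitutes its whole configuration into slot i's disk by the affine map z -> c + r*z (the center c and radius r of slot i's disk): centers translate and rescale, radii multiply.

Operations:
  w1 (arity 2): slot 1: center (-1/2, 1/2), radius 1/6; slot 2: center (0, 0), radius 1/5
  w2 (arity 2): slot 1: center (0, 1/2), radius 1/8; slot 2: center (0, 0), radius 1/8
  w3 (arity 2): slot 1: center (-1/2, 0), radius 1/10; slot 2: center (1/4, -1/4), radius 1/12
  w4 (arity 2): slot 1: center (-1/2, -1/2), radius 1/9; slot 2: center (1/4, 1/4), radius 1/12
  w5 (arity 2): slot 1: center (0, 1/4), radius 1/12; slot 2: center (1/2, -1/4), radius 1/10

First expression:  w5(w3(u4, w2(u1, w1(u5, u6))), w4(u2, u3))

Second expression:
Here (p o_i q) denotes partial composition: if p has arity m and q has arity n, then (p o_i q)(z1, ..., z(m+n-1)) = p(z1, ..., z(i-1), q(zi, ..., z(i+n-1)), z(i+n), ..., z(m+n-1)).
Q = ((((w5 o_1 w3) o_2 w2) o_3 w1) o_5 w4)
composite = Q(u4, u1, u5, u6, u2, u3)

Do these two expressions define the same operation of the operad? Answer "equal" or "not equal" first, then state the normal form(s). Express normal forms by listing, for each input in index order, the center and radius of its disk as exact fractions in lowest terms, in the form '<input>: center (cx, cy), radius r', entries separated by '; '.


equal: each reduces to u1: center (1/48, 67/288), radius 1/1152; u2: center (9/20, -3/10), radius 1/90; u3: center (21/40, -9/40), radius 1/120; u4: center (-1/24, 1/4), radius 1/120; u5: center (47/2304, 529/2304), radius 1/6912; u6: center (1/48, 11/48), radius 1/5760

The first composite normalizes to u1: center (1/48, 67/288), radius 1/1152; u2: center (9/20, -3/10), radius 1/90; u3: center (21/40, -9/40), radius 1/120; u4: center (-1/24, 1/4), radius 1/120; u5: center (47/2304, 529/2304), radius 1/6912; u6: center (1/48, 11/48), radius 1/5760
The second composite normalizes to u1: center (1/48, 67/288), radius 1/1152; u2: center (9/20, -3/10), radius 1/90; u3: center (21/40, -9/40), radius 1/120; u4: center (-1/24, 1/4), radius 1/120; u5: center (47/2304, 529/2304), radius 1/6912; u6: center (1/48, 11/48), radius 1/5760
Identical normal forms: equal.


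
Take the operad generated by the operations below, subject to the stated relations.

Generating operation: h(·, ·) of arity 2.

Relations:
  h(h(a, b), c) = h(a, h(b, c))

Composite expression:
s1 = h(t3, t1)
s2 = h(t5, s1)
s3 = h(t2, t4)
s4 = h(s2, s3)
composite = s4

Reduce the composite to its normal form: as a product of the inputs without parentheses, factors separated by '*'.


Key point: h is associative — brackets drop, the t-order remains.
h(t3, t1) linearizes to t3 * t1
h(t5, h(t3, t1)) linearizes to t5 * t3 * t1
h(t2, t4) linearizes to t2 * t4
h(h(t5, h(t3, t1)), h(t2, t4)) linearizes to t5 * t3 * t1 * t2 * t4

t5 * t3 * t1 * t2 * t4


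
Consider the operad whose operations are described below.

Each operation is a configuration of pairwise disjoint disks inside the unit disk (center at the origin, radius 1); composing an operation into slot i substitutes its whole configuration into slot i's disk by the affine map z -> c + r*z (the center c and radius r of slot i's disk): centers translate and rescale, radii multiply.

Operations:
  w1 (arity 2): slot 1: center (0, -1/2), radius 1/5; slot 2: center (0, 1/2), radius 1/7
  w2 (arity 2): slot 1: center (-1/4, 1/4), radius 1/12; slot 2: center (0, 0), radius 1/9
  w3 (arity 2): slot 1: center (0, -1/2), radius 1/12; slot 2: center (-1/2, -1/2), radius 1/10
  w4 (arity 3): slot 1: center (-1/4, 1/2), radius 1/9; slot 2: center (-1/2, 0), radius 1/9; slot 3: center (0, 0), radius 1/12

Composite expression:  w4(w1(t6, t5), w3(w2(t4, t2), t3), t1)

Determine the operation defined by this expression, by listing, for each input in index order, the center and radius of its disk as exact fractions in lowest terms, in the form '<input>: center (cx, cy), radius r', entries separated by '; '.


t1: center (0, 0), radius 1/12; t2: center (-1/2, -1/18), radius 1/972; t3: center (-5/9, -1/18), radius 1/90; t4: center (-217/432, -23/432), radius 1/1296; t5: center (-1/4, 5/9), radius 1/63; t6: center (-1/4, 4/9), radius 1/45

Only the slot chain above each t matters under w4; compose those maps.
tracing t6 down its 2-map path: center (-1/4, 4/9), radius 1/45
tracing t5 down its 2-map path: center (-1/4, 5/9), radius 1/63
tracing t4 down its 3-map path: center (-217/432, -23/432), radius 1/1296
tracing t2 down its 3-map path: center (-1/2, -1/18), radius 1/972
tracing t3 down its 2-map path: center (-5/9, -1/18), radius 1/90
tracing t1 down its 1-map path: center (0, 0), radius 1/12


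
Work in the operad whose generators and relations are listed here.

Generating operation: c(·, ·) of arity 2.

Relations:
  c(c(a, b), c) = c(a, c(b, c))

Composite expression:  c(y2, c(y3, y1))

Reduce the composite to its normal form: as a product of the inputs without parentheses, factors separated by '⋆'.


y2 ⋆ y3 ⋆ y1

All parenthesizations of c agree; list the y-inputs left to right.
c(y3, y1) unparenthesizes to y3 ⋆ y1
c(y2, c(y3, y1)) unparenthesizes to y2 ⋆ y3 ⋆ y1


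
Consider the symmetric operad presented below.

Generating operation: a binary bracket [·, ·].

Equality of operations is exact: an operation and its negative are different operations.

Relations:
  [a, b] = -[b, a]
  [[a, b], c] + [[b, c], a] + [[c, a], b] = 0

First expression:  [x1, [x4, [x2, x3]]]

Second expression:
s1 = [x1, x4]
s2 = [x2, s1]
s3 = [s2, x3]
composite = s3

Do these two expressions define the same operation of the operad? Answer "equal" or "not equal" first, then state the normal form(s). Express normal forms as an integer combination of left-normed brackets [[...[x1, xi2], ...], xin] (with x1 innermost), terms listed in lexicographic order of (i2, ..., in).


not equal — first -[[[x1, x2], x3], x4] + [[[x1, x3], x2], x4] + [[[x1, x4], x2], x3] - [[[x1, x4], x3], x2], second -[[[x1, x4], x2], x3]

In normal form, the first expression is -[[[x1, x2], x3], x4] + [[[x1, x3], x2], x4] + [[[x1, x4], x2], x3] - [[[x1, x4], x3], x2]
In normal form, the second expression is -[[[x1, x4], x2], x3]
Different reductions; not equal.


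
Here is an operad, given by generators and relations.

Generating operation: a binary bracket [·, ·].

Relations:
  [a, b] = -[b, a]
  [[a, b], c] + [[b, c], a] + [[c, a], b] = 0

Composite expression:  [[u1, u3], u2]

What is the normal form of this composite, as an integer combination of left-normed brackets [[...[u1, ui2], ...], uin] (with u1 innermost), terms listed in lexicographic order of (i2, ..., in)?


[[u1, u3], u2]


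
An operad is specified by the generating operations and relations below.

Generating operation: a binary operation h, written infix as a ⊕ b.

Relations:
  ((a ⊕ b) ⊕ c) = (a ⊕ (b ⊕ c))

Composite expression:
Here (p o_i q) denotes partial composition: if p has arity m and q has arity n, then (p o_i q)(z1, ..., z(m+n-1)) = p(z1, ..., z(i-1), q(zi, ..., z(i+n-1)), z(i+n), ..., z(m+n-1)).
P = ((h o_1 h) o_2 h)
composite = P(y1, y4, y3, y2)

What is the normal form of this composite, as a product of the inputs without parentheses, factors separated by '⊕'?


y1 ⊕ y4 ⊕ y3 ⊕ y2

All parenthesizations of h agree; list the y-inputs left to right.
(y4 ⊕ y3) flattens to y4 ⊕ y3
(y1 ⊕ (y4 ⊕ y3)) flattens to y1 ⊕ y4 ⊕ y3
((y1 ⊕ (y4 ⊕ y3)) ⊕ y2) flattens to y1 ⊕ y4 ⊕ y3 ⊕ y2


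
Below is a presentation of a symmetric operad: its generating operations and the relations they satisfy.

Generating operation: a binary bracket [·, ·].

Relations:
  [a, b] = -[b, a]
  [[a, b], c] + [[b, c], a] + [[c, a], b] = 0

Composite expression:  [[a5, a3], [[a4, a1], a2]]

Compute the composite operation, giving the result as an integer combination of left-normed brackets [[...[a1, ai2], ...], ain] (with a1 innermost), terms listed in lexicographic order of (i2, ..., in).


Left-normed coefficients sit on the a1-initial expansion words.
Composite bracket: [[a5, a3], [[a4, a1], a2]]
The bracket unfolds into 16 signed words via [a, b] = ab - ba (2^4 = 16).
Words beginning with a1 determine it all:
  the word a1a4a2a3a5 carries sign -1 and contributes -[[[[a1, a4], a2], a3], a5]
  the word a1a4a2a5a3 carries sign +1 and contributes +[[[[a1, a4], a2], a5], a3]

-[[[[a1, a4], a2], a3], a5] + [[[[a1, a4], a2], a5], a3]


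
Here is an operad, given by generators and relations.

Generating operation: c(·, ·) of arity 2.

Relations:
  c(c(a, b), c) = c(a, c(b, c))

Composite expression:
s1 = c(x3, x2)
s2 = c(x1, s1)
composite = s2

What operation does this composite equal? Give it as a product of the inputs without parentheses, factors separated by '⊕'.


x1 ⊕ x3 ⊕ x2


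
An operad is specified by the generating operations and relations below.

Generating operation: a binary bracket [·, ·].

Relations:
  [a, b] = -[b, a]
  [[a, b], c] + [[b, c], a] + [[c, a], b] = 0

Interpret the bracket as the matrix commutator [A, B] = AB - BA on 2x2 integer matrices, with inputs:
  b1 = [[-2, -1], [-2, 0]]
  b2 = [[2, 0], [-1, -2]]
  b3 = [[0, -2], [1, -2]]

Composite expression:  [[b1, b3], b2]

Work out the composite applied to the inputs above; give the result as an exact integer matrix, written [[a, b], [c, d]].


[b1, b3] = [[-5, 6], [-2, 5]]
[[b1, b3], b2] = [[-6, -24], [-18, 6]]

[[-6, -24], [-18, 6]]


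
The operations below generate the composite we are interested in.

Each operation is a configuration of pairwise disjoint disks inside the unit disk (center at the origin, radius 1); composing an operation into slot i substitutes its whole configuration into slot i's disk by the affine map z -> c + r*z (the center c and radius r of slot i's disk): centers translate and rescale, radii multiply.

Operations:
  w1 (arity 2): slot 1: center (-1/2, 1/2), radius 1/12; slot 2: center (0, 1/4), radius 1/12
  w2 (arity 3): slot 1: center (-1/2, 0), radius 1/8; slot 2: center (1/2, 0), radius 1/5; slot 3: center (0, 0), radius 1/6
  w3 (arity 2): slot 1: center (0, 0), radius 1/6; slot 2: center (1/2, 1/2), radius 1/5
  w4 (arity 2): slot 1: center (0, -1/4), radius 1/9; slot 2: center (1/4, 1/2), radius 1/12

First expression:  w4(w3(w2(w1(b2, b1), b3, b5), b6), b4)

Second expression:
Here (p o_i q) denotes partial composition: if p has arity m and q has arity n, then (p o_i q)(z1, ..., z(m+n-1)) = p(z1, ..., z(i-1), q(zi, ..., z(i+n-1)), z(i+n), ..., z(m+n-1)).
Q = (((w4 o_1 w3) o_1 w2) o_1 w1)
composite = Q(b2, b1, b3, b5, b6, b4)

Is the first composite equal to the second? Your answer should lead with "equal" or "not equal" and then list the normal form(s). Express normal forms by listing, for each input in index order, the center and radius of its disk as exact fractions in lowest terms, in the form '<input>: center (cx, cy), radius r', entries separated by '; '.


equal — both sides give b1: center (-1/108, -431/1728), radius 1/5184; b2: center (-1/96, -215/864), radius 1/5184; b3: center (1/108, -1/4), radius 1/270; b4: center (1/4, 1/2), radius 1/12; b5: center (0, -1/4), radius 1/324; b6: center (1/18, -7/36), radius 1/45

The first composite normalizes to b1: center (-1/108, -431/1728), radius 1/5184; b2: center (-1/96, -215/864), radius 1/5184; b3: center (1/108, -1/4), radius 1/270; b4: center (1/4, 1/2), radius 1/12; b5: center (0, -1/4), radius 1/324; b6: center (1/18, -7/36), radius 1/45
The second composite normalizes to b1: center (-1/108, -431/1728), radius 1/5184; b2: center (-1/96, -215/864), radius 1/5184; b3: center (1/108, -1/4), radius 1/270; b4: center (1/4, 1/2), radius 1/12; b5: center (0, -1/4), radius 1/324; b6: center (1/18, -7/36), radius 1/45
Same normal form: equal.


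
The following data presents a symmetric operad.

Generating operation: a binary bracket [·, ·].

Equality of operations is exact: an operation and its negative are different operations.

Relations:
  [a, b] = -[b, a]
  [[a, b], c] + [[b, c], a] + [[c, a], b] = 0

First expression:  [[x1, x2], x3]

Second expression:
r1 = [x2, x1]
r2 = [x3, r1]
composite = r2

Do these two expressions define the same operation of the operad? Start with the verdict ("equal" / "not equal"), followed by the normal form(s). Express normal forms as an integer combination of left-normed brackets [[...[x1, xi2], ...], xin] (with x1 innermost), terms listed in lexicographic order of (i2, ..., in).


equal: each reduces to [[x1, x2], x3]

In normal form, the first expression is [[x1, x2], x3]
In normal form, the second expression is [[x1, x2], x3]
The normal forms match — equal.


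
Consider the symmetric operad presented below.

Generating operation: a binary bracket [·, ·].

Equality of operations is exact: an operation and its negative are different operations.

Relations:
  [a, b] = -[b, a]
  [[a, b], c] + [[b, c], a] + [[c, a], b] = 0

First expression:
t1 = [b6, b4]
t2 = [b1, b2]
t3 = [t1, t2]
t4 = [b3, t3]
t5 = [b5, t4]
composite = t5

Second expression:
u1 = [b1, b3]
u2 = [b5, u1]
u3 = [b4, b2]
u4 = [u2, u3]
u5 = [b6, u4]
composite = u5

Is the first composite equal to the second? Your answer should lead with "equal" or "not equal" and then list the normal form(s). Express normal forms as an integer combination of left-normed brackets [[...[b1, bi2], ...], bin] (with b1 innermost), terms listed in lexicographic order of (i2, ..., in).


not equal — first [[[[[b1, b2], b4], b6], b3], b5] - [[[[[b1, b2], b6], b4], b3], b5], second -[[[[[b1, b3], b5], b2], b4], b6] + [[[[[b1, b3], b5], b4], b2], b6]

The first expression reduces to [[[[[b1, b2], b4], b6], b3], b5] - [[[[[b1, b2], b6], b4], b3], b5]
The second expression reduces to -[[[[[b1, b3], b5], b2], b4], b6] + [[[[[b1, b3], b5], b4], b2], b6]
Distinct normal forms: not equal.


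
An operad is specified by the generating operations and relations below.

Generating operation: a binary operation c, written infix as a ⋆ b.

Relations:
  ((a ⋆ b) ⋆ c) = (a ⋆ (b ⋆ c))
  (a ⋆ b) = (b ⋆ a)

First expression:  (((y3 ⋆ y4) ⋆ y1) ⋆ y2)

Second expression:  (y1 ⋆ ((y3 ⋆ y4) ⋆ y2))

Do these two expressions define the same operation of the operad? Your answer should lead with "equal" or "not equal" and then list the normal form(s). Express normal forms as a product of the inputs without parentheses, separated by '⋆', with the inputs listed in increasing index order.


equal: each reduces to y1 ⋆ y2 ⋆ y3 ⋆ y4

Normal form of the first expression: y1 ⋆ y2 ⋆ y3 ⋆ y4
Normal form of the second expression: y1 ⋆ y2 ⋆ y3 ⋆ y4
Identical normal forms: equal.


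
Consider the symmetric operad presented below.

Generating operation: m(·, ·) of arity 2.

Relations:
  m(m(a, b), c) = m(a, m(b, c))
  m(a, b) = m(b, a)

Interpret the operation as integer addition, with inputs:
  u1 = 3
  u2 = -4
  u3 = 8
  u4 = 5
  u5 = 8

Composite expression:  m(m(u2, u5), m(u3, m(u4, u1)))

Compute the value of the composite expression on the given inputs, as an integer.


20


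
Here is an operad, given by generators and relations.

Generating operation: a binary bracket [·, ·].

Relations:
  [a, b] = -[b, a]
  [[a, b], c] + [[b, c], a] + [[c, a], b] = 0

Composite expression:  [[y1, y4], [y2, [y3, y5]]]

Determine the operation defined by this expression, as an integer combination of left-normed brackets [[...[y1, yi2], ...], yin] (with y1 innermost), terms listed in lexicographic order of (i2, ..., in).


[[[[y1, y4], y2], y3], y5] - [[[[y1, y4], y2], y5], y3] - [[[[y1, y4], y3], y5], y2] + [[[[y1, y4], y5], y3], y2]

Antisymmetry and Jacobi reduce to y1-anchored left-normed brackets.
Composite bracket: [[y1, y4], [y2, [y3, y5]]]
Under [a, b] = ab - ba we get 16 signed associative words (2^4 = 16).
Keep just the words that open with y1:
  sign of y1y4y2y3y5 is +1, so it contributes +[[[[y1, y4], y2], y3], y5]
  sign of y1y4y2y5y3 is -1, so it contributes -[[[[y1, y4], y2], y5], y3]
  sign of y1y4y3y5y2 is -1, so it contributes -[[[[y1, y4], y3], y5], y2]
  sign of y1y4y5y3y2 is +1, so it contributes +[[[[y1, y4], y5], y3], y2]


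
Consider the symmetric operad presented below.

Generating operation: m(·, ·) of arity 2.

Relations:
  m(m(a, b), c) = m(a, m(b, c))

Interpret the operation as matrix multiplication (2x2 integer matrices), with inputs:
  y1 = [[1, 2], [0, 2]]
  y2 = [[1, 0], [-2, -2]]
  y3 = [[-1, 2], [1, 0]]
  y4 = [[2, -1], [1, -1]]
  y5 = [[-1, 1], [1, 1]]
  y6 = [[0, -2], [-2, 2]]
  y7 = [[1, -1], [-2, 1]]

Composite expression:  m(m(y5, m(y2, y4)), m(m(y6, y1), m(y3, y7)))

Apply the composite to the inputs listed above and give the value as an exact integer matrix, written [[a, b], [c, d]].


[[82, -62], [46, -34]]

m(y2, y4) = [[2, -1], [-6, 4]]
m(y5, m(y2, y4)) = [[-8, 5], [-4, 3]]
m(y6, y1) = [[0, -4], [-2, 0]]
m(y3, y7) = [[-5, 3], [1, -1]]
m(m(y6, y1), m(y3, y7)) = [[-4, 4], [10, -6]]
m(m(y5, m(y2, y4)), m(m(y6, y1), m(y3, y7))) = [[82, -62], [46, -34]]


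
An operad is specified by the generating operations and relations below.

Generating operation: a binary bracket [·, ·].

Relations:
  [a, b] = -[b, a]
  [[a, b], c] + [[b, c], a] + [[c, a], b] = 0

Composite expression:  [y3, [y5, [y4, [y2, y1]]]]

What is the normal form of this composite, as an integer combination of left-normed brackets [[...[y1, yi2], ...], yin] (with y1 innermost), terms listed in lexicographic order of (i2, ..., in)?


[[[[y1, y2], y4], y5], y3]

A multilinear Lie element is pinned by y1-initial words (y1 innermost).
Composite bracket: [y3, [y5, [y4, [y2, y1]]]]
Expanding via [a, b] = ab - ba: 16 signed words (2^4 = 16).
Collect the words opening with y1:
  y1y2y4y5y3 appears with sign +1, giving the term +[[[[y1, y2], y4], y5], y3]


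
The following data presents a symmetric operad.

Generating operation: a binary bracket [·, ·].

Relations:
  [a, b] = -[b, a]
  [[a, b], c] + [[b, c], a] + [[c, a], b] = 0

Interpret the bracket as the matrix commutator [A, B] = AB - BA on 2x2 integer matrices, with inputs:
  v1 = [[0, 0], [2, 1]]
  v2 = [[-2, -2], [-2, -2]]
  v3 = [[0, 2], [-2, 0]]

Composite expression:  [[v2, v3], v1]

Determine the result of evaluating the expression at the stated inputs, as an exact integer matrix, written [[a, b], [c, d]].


[v2, v3] = [[8, 0], [0, -8]]
[[v2, v3], v1] = [[0, 0], [-32, 0]]

[[0, 0], [-32, 0]]


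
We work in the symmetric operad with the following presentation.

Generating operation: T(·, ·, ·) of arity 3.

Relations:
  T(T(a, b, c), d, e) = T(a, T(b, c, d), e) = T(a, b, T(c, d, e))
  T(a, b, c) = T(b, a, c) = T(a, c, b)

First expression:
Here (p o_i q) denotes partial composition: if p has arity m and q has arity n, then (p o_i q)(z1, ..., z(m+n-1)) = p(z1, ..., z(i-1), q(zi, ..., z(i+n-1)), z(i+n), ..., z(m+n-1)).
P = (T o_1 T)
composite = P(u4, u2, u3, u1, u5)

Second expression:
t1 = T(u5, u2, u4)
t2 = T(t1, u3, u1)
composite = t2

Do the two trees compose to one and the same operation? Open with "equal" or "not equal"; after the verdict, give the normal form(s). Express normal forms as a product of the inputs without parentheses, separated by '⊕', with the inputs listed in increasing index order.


equal; both compose to u1 ⊕ u2 ⊕ u3 ⊕ u4 ⊕ u5

The first composite normalizes to u1 ⊕ u2 ⊕ u3 ⊕ u4 ⊕ u5
The second composite normalizes to u1 ⊕ u2 ⊕ u3 ⊕ u4 ⊕ u5
The forms coincide; equal.
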